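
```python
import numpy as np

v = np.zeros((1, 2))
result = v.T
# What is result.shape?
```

(2, 1)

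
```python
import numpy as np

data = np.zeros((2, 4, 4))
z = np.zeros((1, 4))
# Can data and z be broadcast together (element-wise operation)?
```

Yes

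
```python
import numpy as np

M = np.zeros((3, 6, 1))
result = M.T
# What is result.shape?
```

(1, 6, 3)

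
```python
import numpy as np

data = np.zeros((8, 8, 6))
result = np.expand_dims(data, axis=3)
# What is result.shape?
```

(8, 8, 6, 1)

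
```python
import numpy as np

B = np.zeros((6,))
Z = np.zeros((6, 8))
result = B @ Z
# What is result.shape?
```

(8,)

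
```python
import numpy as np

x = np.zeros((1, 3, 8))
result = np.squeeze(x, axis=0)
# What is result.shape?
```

(3, 8)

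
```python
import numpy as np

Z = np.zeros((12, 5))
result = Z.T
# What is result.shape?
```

(5, 12)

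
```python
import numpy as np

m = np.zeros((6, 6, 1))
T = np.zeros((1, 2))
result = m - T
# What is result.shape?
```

(6, 6, 2)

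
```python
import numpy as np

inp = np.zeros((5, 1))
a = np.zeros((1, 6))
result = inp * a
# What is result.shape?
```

(5, 6)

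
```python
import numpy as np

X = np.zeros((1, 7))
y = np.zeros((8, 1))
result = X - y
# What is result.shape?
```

(8, 7)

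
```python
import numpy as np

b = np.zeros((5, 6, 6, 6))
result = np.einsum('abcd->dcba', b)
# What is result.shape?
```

(6, 6, 6, 5)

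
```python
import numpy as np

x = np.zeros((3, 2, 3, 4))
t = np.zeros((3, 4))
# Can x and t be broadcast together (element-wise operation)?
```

Yes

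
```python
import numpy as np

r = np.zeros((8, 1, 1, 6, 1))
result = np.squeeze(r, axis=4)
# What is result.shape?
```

(8, 1, 1, 6)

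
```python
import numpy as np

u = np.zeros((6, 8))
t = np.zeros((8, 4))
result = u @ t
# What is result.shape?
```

(6, 4)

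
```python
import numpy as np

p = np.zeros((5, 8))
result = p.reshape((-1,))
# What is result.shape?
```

(40,)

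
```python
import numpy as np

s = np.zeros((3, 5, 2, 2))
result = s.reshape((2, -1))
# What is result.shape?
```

(2, 30)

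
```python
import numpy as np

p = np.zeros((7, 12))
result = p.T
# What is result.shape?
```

(12, 7)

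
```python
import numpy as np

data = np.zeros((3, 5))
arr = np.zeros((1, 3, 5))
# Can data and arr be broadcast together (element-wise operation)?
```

Yes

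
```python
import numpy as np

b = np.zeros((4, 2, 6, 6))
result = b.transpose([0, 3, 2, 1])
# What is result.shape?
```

(4, 6, 6, 2)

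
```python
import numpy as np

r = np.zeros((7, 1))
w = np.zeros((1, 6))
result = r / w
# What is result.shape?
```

(7, 6)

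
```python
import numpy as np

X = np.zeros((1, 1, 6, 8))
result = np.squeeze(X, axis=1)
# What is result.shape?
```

(1, 6, 8)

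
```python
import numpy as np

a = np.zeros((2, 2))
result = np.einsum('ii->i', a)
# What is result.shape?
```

(2,)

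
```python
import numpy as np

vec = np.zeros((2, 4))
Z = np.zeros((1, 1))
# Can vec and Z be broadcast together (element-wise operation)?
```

Yes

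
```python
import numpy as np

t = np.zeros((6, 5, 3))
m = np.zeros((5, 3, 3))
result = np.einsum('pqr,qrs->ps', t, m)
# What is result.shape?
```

(6, 3)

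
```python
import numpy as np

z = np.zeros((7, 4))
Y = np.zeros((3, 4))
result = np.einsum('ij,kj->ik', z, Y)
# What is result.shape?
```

(7, 3)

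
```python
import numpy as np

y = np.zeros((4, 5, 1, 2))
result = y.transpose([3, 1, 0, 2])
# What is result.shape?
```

(2, 5, 4, 1)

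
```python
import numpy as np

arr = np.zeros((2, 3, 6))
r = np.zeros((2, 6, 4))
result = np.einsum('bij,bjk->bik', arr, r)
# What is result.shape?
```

(2, 3, 4)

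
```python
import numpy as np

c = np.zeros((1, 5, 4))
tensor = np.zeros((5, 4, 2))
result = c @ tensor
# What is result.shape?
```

(5, 5, 2)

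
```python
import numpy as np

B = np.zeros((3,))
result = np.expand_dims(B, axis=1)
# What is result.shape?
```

(3, 1)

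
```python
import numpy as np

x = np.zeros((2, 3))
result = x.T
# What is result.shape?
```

(3, 2)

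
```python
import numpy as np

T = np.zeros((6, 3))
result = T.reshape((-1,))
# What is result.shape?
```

(18,)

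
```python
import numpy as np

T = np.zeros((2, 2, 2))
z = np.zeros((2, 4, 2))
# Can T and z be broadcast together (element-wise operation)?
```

No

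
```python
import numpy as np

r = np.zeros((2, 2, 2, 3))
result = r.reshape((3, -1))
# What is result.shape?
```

(3, 8)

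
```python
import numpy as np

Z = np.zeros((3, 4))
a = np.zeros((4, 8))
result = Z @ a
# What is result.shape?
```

(3, 8)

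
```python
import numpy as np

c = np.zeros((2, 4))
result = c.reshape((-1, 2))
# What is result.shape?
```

(4, 2)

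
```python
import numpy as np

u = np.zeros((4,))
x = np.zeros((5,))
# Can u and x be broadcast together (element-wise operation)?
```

No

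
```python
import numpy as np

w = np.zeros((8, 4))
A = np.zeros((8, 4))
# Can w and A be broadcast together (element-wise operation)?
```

Yes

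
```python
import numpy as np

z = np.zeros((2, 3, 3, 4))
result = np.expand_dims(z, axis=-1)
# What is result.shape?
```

(2, 3, 3, 4, 1)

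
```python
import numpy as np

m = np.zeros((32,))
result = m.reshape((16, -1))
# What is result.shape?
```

(16, 2)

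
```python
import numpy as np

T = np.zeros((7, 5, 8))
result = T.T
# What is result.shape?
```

(8, 5, 7)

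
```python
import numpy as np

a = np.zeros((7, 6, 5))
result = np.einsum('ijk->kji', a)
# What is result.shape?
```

(5, 6, 7)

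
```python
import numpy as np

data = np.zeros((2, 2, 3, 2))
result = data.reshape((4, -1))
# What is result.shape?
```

(4, 6)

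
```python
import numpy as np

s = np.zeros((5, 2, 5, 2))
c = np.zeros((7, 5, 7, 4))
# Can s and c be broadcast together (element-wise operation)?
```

No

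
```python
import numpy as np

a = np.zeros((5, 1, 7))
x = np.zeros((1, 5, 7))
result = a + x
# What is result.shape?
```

(5, 5, 7)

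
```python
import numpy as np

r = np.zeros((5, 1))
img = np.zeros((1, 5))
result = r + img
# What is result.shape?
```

(5, 5)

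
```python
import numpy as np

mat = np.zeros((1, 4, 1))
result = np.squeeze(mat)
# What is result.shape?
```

(4,)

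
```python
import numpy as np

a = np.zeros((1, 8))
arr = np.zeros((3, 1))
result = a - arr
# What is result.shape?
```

(3, 8)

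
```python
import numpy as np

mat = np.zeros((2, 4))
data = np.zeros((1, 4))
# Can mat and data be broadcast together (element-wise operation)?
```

Yes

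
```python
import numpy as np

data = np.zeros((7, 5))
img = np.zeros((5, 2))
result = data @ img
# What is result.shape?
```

(7, 2)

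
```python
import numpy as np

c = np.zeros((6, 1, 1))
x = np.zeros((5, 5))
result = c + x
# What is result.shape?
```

(6, 5, 5)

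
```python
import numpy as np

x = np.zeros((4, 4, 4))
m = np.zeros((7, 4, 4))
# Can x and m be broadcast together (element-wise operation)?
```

No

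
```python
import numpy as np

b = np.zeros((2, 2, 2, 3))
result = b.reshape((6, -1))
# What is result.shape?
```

(6, 4)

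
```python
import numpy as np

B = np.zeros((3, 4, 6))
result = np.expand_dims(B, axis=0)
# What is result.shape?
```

(1, 3, 4, 6)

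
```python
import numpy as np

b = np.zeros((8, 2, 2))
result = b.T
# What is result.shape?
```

(2, 2, 8)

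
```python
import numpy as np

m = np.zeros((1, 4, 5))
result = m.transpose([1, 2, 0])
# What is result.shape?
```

(4, 5, 1)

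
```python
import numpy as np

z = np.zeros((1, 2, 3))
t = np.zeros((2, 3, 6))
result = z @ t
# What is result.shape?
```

(2, 2, 6)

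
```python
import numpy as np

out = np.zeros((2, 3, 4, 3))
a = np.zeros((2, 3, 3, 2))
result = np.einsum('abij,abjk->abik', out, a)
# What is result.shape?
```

(2, 3, 4, 2)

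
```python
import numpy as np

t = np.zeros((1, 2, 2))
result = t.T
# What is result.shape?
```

(2, 2, 1)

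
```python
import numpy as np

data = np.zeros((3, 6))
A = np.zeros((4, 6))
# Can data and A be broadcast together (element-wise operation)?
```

No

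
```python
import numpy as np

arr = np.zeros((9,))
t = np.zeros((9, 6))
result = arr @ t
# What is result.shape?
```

(6,)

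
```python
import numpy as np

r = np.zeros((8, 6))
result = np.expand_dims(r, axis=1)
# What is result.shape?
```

(8, 1, 6)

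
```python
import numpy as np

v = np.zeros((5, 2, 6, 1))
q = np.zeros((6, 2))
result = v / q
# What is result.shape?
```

(5, 2, 6, 2)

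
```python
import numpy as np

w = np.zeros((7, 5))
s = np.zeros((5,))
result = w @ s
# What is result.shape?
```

(7,)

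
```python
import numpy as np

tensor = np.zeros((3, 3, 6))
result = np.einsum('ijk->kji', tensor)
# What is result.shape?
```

(6, 3, 3)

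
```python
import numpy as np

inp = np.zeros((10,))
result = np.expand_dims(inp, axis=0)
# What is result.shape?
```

(1, 10)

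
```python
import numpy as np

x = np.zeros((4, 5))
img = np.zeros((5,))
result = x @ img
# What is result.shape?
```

(4,)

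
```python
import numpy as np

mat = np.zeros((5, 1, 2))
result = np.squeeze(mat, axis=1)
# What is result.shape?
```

(5, 2)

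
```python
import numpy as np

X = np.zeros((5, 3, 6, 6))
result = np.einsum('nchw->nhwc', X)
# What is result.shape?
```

(5, 6, 6, 3)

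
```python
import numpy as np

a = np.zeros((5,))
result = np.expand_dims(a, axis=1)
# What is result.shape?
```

(5, 1)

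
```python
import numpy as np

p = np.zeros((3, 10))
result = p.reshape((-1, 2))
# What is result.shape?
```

(15, 2)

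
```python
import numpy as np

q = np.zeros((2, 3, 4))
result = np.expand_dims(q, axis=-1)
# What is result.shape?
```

(2, 3, 4, 1)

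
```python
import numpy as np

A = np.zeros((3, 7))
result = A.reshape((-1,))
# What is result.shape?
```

(21,)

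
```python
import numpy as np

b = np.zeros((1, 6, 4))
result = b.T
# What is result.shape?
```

(4, 6, 1)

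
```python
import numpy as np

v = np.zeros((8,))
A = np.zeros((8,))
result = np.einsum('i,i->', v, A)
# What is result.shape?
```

()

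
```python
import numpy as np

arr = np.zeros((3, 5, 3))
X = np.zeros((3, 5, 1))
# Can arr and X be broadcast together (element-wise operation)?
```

Yes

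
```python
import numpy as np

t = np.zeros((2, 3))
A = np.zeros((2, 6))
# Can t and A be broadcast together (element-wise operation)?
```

No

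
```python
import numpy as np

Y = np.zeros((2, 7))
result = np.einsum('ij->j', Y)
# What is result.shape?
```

(7,)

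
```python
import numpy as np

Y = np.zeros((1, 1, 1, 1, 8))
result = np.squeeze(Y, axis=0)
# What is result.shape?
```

(1, 1, 1, 8)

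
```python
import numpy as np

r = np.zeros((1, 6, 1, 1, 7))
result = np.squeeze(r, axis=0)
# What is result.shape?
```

(6, 1, 1, 7)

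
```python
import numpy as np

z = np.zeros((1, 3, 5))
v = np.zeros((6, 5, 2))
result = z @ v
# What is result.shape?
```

(6, 3, 2)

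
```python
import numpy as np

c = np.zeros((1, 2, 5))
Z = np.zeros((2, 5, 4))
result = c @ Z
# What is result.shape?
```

(2, 2, 4)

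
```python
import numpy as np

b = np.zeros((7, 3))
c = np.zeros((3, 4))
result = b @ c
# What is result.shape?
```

(7, 4)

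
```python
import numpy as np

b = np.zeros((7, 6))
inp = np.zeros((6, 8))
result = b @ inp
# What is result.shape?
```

(7, 8)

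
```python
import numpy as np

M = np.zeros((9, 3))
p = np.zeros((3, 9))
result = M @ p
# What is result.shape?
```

(9, 9)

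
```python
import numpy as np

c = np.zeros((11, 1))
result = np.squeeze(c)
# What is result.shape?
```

(11,)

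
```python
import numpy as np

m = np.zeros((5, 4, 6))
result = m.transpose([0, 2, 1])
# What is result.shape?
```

(5, 6, 4)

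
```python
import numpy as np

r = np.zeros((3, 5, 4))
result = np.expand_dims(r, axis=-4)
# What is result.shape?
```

(1, 3, 5, 4)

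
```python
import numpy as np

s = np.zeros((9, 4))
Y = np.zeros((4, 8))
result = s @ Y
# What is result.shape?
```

(9, 8)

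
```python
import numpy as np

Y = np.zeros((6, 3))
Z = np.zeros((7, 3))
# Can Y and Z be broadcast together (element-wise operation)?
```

No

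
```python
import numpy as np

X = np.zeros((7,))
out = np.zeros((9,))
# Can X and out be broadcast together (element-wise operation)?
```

No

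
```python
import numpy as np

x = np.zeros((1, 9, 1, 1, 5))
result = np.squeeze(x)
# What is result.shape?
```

(9, 5)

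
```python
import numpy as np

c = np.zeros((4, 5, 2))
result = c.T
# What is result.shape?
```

(2, 5, 4)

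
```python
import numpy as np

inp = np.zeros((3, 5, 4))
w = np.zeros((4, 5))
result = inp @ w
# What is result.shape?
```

(3, 5, 5)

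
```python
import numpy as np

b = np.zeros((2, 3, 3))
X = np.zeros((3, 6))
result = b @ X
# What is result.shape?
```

(2, 3, 6)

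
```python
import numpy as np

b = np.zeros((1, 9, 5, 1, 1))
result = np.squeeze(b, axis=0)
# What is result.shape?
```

(9, 5, 1, 1)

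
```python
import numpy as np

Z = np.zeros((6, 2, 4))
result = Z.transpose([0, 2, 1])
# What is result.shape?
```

(6, 4, 2)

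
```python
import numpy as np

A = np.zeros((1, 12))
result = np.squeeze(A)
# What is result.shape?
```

(12,)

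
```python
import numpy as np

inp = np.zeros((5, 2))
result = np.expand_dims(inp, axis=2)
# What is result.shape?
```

(5, 2, 1)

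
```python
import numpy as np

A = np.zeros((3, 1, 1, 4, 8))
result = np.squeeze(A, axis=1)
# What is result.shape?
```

(3, 1, 4, 8)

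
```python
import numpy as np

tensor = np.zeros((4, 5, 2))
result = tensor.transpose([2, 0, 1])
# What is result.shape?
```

(2, 4, 5)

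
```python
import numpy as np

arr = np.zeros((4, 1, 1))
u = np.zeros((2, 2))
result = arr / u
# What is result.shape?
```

(4, 2, 2)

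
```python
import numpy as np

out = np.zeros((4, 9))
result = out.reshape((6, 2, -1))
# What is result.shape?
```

(6, 2, 3)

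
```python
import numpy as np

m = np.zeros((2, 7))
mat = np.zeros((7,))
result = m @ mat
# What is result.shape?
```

(2,)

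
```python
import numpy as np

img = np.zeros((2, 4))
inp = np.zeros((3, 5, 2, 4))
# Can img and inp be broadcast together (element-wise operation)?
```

Yes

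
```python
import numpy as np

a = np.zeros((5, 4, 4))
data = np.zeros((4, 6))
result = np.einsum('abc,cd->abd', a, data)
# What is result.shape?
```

(5, 4, 6)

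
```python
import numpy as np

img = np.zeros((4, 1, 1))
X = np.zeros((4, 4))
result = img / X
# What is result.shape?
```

(4, 4, 4)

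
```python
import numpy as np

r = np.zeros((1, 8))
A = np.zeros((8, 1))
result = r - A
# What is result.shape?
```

(8, 8)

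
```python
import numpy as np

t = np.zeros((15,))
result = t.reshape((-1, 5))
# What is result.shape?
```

(3, 5)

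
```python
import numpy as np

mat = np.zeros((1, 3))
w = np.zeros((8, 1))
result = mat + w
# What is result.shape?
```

(8, 3)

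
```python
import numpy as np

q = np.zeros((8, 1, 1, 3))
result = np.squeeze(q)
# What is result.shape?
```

(8, 3)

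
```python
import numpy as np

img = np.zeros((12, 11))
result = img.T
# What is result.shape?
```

(11, 12)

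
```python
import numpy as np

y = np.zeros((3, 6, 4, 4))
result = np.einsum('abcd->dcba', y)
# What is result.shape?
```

(4, 4, 6, 3)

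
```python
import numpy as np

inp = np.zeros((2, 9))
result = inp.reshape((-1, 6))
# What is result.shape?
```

(3, 6)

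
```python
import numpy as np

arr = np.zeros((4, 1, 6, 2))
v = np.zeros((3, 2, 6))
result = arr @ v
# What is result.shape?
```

(4, 3, 6, 6)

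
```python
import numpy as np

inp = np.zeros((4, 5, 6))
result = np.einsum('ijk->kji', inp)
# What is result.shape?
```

(6, 5, 4)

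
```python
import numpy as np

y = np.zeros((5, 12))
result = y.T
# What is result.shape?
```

(12, 5)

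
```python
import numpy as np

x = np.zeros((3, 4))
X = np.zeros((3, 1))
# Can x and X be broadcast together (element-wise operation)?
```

Yes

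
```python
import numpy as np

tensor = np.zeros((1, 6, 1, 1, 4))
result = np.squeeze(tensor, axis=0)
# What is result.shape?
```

(6, 1, 1, 4)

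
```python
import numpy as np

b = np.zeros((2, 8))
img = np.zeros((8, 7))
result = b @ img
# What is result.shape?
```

(2, 7)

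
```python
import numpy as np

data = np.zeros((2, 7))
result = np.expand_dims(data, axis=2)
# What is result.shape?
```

(2, 7, 1)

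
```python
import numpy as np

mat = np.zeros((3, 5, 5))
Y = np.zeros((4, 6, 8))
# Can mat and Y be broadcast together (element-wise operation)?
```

No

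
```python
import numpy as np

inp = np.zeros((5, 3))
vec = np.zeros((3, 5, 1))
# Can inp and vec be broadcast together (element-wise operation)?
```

Yes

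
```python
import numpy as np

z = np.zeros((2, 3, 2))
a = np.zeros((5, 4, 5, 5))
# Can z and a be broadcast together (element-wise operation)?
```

No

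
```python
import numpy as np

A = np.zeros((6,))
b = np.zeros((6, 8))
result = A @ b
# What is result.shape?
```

(8,)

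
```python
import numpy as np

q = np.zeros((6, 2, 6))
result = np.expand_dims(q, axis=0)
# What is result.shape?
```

(1, 6, 2, 6)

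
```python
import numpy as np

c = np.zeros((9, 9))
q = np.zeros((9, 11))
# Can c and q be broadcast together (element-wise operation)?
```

No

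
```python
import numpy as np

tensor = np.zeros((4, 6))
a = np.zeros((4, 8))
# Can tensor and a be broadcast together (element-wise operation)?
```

No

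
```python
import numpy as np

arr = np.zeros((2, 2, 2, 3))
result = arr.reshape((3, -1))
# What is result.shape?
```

(3, 8)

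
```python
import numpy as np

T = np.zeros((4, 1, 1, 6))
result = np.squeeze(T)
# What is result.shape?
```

(4, 6)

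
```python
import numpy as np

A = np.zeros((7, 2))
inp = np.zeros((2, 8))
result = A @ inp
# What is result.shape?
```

(7, 8)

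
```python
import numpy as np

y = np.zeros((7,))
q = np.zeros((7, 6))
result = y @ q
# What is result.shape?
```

(6,)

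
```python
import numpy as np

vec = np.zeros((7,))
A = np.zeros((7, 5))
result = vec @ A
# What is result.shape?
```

(5,)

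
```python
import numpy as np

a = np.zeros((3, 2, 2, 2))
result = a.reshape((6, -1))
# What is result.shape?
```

(6, 4)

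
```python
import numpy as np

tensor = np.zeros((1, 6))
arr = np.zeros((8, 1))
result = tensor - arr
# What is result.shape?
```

(8, 6)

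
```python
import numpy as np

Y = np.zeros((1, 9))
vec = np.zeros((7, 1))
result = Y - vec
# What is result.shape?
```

(7, 9)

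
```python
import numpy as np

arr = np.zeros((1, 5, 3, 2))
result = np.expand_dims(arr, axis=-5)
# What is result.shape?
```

(1, 1, 5, 3, 2)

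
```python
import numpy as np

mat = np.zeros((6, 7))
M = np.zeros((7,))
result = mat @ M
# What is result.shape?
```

(6,)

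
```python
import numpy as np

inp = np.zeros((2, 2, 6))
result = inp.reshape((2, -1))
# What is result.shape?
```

(2, 12)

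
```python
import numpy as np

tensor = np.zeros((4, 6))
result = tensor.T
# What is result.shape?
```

(6, 4)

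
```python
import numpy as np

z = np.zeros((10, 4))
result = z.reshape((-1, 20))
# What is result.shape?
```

(2, 20)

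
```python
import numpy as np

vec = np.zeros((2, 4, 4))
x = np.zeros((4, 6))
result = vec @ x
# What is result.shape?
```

(2, 4, 6)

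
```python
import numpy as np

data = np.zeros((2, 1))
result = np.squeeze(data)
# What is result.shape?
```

(2,)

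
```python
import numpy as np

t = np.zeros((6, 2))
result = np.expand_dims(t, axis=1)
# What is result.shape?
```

(6, 1, 2)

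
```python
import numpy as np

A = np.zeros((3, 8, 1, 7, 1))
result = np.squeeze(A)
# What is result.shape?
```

(3, 8, 7)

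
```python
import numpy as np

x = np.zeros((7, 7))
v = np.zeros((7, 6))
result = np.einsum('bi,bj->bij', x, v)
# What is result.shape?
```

(7, 7, 6)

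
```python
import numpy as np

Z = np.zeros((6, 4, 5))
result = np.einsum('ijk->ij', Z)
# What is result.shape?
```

(6, 4)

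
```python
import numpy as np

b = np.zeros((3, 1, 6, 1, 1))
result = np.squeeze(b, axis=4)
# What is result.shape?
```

(3, 1, 6, 1)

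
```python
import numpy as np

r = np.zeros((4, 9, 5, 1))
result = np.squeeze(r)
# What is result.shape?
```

(4, 9, 5)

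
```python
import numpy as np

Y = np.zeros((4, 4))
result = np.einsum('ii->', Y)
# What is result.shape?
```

()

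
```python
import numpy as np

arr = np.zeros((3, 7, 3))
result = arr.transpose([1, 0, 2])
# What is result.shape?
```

(7, 3, 3)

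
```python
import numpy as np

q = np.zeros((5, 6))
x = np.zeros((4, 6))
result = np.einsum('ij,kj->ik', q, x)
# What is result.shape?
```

(5, 4)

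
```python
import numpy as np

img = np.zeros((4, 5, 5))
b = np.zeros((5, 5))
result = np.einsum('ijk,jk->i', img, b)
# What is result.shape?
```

(4,)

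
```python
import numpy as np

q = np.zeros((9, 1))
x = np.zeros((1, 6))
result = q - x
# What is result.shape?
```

(9, 6)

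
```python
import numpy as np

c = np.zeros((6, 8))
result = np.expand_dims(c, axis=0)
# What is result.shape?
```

(1, 6, 8)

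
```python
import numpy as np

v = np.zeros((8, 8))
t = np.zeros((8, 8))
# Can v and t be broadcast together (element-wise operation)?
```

Yes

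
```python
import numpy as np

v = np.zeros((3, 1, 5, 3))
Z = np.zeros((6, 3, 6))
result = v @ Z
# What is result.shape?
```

(3, 6, 5, 6)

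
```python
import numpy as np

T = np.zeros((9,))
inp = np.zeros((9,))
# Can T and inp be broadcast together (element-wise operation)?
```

Yes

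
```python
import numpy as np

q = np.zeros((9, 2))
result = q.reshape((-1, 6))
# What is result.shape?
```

(3, 6)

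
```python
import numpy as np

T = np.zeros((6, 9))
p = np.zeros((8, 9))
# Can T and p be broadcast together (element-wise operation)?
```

No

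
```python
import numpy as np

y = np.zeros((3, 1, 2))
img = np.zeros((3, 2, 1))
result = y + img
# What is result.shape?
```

(3, 2, 2)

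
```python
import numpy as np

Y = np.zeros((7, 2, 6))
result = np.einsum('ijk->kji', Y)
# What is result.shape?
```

(6, 2, 7)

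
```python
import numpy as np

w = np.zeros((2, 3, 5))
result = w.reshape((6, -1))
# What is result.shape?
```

(6, 5)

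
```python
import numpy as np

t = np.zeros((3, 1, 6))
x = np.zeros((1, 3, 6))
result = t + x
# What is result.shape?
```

(3, 3, 6)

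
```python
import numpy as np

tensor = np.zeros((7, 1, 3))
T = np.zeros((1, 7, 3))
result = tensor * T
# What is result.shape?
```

(7, 7, 3)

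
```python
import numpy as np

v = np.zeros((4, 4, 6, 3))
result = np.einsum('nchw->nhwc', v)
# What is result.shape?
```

(4, 6, 3, 4)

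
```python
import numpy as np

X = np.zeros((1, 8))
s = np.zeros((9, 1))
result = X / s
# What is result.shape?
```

(9, 8)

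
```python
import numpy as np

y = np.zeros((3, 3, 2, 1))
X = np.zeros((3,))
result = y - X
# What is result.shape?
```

(3, 3, 2, 3)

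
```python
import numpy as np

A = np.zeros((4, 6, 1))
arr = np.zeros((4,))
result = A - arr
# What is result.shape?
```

(4, 6, 4)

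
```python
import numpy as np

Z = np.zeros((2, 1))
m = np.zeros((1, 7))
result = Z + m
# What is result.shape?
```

(2, 7)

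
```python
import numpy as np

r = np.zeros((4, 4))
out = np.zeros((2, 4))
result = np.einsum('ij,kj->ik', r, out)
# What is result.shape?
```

(4, 2)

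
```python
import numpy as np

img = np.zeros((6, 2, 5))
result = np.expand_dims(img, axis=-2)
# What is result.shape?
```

(6, 2, 1, 5)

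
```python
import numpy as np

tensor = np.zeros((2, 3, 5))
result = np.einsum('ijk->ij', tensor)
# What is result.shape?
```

(2, 3)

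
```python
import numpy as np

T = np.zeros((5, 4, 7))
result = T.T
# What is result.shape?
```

(7, 4, 5)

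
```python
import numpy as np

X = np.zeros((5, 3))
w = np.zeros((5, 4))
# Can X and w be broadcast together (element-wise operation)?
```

No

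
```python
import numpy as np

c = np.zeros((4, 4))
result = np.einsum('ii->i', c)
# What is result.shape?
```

(4,)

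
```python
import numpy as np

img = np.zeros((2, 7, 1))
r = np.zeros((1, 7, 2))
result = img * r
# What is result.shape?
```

(2, 7, 2)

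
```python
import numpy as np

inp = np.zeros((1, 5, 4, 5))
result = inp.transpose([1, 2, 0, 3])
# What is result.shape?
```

(5, 4, 1, 5)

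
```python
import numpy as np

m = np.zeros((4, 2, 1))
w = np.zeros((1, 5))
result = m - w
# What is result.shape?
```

(4, 2, 5)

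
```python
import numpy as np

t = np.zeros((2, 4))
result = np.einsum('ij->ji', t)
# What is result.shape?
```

(4, 2)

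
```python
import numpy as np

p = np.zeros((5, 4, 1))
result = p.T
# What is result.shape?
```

(1, 4, 5)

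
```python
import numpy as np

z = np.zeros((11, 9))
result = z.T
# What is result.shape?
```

(9, 11)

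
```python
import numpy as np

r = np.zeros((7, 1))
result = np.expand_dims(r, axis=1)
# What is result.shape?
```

(7, 1, 1)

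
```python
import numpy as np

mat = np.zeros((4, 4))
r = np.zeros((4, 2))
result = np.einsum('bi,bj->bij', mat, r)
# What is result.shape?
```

(4, 4, 2)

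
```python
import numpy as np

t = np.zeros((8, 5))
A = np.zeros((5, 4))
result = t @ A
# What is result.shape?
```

(8, 4)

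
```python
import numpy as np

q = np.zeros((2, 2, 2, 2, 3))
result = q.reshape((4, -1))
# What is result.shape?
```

(4, 12)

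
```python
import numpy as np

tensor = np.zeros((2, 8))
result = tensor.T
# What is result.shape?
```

(8, 2)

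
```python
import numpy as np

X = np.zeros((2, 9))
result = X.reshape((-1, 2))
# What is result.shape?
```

(9, 2)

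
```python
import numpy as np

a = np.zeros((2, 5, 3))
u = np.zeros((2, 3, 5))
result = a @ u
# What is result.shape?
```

(2, 5, 5)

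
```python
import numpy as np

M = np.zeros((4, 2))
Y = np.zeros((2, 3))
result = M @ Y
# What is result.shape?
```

(4, 3)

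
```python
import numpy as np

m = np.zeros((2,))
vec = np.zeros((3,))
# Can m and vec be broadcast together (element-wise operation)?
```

No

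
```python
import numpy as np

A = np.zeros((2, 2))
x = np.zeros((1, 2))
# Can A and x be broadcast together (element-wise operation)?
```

Yes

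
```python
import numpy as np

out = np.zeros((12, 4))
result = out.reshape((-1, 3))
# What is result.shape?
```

(16, 3)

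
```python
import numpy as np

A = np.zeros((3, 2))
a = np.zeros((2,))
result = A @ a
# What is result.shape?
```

(3,)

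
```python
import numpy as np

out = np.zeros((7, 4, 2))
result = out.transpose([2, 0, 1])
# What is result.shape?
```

(2, 7, 4)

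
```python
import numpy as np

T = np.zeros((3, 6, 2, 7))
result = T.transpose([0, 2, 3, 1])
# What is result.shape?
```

(3, 2, 7, 6)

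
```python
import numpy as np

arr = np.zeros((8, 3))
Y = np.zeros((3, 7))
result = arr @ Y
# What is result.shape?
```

(8, 7)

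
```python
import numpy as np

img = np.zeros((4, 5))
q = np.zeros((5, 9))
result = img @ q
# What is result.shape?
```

(4, 9)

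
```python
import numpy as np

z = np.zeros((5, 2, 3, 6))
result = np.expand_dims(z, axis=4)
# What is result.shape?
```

(5, 2, 3, 6, 1)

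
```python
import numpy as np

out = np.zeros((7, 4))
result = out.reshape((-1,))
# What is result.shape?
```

(28,)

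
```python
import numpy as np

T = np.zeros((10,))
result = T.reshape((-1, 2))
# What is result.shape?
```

(5, 2)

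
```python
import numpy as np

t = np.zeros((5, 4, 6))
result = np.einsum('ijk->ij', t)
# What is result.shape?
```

(5, 4)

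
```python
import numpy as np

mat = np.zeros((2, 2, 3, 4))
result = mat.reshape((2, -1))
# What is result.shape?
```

(2, 24)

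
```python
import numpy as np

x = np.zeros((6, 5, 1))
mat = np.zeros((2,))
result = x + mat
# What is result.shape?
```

(6, 5, 2)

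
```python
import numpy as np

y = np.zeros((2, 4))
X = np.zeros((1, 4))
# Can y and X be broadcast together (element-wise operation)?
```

Yes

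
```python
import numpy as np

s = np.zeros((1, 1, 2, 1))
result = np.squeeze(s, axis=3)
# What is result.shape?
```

(1, 1, 2)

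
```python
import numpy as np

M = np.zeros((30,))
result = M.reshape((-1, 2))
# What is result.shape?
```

(15, 2)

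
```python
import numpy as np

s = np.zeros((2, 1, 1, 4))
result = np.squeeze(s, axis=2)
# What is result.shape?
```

(2, 1, 4)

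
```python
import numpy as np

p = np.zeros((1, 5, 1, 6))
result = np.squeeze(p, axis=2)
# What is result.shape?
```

(1, 5, 6)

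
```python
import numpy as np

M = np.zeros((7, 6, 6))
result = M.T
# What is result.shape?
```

(6, 6, 7)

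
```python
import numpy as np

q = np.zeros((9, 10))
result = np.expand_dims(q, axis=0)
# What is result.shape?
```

(1, 9, 10)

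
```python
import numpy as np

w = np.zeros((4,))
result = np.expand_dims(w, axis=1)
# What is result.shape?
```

(4, 1)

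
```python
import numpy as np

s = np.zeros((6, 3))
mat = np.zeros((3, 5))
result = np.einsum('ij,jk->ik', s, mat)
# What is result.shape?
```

(6, 5)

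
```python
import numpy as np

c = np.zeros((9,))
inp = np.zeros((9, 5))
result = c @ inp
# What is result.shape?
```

(5,)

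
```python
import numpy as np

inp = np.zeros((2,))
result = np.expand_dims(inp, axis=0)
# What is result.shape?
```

(1, 2)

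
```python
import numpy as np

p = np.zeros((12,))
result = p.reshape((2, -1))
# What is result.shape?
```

(2, 6)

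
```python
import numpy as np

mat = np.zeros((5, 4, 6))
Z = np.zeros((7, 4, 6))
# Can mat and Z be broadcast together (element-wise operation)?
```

No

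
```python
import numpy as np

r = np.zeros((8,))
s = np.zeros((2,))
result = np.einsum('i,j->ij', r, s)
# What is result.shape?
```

(8, 2)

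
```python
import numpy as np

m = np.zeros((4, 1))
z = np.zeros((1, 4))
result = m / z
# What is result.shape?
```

(4, 4)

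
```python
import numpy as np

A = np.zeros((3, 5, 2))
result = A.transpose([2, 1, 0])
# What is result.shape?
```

(2, 5, 3)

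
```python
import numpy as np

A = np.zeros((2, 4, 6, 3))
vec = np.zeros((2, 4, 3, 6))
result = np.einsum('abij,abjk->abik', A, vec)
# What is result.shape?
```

(2, 4, 6, 6)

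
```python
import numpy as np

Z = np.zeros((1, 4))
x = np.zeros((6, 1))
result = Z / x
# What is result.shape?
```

(6, 4)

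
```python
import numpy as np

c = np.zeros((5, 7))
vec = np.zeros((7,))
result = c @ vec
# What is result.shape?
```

(5,)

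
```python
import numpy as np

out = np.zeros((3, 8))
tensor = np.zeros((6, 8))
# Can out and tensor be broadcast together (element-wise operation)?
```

No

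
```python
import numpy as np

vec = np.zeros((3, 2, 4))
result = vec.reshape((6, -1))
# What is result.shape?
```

(6, 4)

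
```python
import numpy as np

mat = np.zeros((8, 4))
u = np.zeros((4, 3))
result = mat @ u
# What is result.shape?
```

(8, 3)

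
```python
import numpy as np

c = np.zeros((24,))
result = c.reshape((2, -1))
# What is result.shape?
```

(2, 12)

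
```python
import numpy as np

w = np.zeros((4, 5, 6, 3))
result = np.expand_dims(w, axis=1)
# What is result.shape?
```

(4, 1, 5, 6, 3)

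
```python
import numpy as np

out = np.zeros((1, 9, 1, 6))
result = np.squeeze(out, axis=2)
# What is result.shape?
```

(1, 9, 6)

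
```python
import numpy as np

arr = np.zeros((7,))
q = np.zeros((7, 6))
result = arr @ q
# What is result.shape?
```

(6,)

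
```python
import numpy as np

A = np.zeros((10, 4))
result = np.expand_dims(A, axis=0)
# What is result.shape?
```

(1, 10, 4)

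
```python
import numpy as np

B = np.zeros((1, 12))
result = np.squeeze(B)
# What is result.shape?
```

(12,)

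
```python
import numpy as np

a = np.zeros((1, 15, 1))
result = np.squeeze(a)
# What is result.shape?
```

(15,)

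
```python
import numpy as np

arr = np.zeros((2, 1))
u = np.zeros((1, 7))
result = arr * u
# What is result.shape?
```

(2, 7)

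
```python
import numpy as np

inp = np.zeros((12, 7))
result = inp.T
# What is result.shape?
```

(7, 12)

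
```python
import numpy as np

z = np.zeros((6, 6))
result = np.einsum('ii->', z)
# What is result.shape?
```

()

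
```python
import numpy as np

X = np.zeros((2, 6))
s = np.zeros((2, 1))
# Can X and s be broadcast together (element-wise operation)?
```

Yes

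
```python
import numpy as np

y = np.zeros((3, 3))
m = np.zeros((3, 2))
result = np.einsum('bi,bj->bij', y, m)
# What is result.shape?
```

(3, 3, 2)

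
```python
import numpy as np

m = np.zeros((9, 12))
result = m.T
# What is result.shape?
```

(12, 9)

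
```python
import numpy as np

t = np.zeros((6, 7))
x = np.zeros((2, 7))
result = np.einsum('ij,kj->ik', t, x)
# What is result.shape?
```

(6, 2)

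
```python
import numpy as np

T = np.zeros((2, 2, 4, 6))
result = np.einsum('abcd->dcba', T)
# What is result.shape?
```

(6, 4, 2, 2)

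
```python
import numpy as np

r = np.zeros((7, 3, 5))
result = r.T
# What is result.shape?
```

(5, 3, 7)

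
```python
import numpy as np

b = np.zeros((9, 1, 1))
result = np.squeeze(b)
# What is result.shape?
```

(9,)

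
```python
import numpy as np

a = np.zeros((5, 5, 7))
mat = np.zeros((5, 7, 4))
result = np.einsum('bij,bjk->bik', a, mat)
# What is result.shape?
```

(5, 5, 4)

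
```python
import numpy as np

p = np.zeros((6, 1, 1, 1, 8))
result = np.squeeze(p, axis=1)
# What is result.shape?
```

(6, 1, 1, 8)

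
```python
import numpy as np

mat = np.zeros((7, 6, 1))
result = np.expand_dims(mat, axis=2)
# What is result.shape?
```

(7, 6, 1, 1)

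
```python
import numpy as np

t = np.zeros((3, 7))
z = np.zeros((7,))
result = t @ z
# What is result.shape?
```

(3,)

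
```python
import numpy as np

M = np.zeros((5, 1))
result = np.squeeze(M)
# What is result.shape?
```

(5,)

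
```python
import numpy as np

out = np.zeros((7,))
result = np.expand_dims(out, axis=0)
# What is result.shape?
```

(1, 7)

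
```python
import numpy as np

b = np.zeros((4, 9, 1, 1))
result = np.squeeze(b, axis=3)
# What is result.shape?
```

(4, 9, 1)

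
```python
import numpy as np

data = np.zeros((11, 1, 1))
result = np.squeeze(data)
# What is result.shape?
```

(11,)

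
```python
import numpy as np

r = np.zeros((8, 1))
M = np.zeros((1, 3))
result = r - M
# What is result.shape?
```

(8, 3)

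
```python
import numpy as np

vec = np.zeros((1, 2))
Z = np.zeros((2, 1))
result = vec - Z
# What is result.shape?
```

(2, 2)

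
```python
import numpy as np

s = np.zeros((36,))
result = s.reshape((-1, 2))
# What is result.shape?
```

(18, 2)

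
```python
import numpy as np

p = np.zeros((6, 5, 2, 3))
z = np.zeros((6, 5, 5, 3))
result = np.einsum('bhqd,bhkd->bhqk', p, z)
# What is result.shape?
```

(6, 5, 2, 5)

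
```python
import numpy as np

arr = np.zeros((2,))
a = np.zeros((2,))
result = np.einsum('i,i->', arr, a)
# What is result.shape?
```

()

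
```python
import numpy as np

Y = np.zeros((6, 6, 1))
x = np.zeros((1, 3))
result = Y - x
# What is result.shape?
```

(6, 6, 3)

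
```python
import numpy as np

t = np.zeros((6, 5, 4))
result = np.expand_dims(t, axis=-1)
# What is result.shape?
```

(6, 5, 4, 1)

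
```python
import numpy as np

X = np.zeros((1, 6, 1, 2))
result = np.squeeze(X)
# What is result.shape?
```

(6, 2)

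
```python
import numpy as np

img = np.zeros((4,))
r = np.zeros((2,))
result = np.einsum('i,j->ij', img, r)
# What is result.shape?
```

(4, 2)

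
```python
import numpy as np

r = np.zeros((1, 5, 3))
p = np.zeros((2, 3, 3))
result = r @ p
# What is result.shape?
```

(2, 5, 3)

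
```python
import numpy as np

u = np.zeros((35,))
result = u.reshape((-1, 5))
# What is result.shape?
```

(7, 5)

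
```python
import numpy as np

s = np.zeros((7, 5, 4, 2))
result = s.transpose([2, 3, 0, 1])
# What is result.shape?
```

(4, 2, 7, 5)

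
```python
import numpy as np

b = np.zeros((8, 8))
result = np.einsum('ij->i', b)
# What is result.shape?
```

(8,)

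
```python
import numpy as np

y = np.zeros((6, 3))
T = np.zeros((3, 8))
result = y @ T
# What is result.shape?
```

(6, 8)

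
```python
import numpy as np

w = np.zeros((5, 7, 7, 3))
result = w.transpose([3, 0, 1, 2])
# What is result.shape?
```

(3, 5, 7, 7)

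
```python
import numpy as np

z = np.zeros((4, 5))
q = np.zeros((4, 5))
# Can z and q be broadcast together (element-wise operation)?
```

Yes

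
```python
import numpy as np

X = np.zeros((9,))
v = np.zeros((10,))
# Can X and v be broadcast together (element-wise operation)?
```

No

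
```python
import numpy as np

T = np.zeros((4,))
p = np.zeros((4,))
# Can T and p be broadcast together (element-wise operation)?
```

Yes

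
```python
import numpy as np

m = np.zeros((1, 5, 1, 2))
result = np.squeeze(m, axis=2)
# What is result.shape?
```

(1, 5, 2)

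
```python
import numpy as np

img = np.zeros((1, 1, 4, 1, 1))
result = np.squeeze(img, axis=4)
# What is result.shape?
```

(1, 1, 4, 1)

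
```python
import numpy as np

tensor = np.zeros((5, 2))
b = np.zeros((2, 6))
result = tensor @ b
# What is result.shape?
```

(5, 6)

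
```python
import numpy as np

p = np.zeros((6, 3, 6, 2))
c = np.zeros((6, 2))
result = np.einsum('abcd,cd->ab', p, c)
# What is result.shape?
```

(6, 3)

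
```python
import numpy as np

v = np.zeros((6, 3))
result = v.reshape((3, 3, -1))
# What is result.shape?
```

(3, 3, 2)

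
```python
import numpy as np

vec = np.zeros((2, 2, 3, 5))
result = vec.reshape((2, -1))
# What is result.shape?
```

(2, 30)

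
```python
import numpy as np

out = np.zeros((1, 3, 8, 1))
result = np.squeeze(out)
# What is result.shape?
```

(3, 8)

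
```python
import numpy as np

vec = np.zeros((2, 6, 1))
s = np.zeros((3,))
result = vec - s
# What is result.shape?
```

(2, 6, 3)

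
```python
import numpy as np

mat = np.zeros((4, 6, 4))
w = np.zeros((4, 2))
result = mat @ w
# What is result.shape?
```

(4, 6, 2)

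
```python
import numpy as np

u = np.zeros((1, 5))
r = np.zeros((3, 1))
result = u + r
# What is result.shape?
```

(3, 5)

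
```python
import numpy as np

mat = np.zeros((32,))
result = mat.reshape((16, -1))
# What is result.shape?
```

(16, 2)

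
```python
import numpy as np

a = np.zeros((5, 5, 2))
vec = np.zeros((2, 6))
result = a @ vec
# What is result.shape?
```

(5, 5, 6)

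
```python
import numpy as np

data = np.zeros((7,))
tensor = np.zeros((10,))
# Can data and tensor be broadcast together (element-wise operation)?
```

No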